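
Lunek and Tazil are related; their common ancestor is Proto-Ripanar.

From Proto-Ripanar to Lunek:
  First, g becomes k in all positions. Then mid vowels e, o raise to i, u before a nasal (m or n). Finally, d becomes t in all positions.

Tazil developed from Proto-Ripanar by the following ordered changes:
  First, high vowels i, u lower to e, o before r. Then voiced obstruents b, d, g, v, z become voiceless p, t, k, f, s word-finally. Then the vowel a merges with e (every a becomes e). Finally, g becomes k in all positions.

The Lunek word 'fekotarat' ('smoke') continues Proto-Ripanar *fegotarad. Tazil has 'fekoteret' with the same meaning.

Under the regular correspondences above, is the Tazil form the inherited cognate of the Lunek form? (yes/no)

Derive the expected Tazil reflex of *fegotarad:
Tazil: *fegotarad
  fegotarad (rule 1 does not apply)
  fegotarad → fegotarat   [final devoicing]
  fegotarat → fegoteret   [vowel merger]
  fegoteret → fekoteret   [unconditioned shift]
  giving Tazil fekoteret.
Tazil 'fekoteret' matches the regular reflex exactly, so the pair is cognate.

yes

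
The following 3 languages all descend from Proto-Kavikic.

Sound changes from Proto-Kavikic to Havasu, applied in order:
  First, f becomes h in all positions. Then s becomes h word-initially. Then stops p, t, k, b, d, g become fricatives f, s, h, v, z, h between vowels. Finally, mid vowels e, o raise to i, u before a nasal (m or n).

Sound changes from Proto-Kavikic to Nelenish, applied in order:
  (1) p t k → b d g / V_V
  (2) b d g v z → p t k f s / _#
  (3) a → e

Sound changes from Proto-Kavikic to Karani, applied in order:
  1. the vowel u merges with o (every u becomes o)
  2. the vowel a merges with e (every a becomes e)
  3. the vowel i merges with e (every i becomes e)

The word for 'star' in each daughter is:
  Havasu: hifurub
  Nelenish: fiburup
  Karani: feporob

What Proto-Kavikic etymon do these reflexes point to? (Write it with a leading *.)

*fipurub

Position 1: Havasu has h, Nelenish has f, Karani has f. Karani preserves f here (none of its changes turn any other segment into f), so the proto-segment is *f.
Position 6: Havasu has u, Nelenish has u, Karani has o. Nelenish preserves u here (none of its changes turn any other segment into u), so the proto-segment is *u.
Verify the candidate proto-form against each daughter:
Havasu: *fipurub > hipurub > hifurub  (by unconditioned shift, intervocalic lenition)
Nelenish: *fipurub > fiburub > fiburup  (by intervocalic voicing, final devoicing)
Karani: start from *fipurub.
  rule 1 (vowel merger): fipurub → fiporob
  rule 2: no change — fiporob
  rule 3 (vowel merger): fiporob → feporob
  ⇒ Karani feporob
*fipurub is the unique common source.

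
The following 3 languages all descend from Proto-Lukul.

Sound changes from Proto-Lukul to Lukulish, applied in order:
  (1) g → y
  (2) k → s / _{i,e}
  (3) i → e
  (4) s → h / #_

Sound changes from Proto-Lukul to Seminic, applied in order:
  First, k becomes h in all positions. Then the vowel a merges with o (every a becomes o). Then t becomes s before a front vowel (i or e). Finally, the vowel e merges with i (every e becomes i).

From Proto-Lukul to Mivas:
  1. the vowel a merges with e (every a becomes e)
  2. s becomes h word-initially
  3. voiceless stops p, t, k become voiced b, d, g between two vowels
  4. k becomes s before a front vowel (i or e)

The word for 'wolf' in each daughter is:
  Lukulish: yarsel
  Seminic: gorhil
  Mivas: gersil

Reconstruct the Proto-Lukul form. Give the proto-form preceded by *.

Position 4: Lukulish has s, Seminic has h, Mivas has s. Taking the neighbouring segments as reconstructed: Lukulish s could go back to *k or *s; Seminic h could go back to *k or *h; Mivas s could go back to *k or *s — the one source consistent with every daughter is *k.
Position 5: Lukulish has e, Seminic has i, Mivas has i. Mivas preserves i here (none of its changes turn any other segment into i), so the proto-segment is *i.
Continuing position by position gives *garkil; check it forward:
Lukulish: *garkil > yarkil > yarsil > yarsel  (by unconditioned shift, palatalisation, vowel merger)
Seminic: start from *garkil.
  rule 1 (unconditioned shift): garkil → garhil
  rule 2 (vowel merger): garhil → gorhil
  rule 3: no change — gorhil
  rule 4: no change — gorhil
  ⇒ Seminic gorhil
Mivas: *garkil
  garkil → gerkil   [vowel merger]
  gerkil (rule 2 does not apply)
  gerkil (rule 3 does not apply)
  gerkil → gersil   [palatalisation]
  giving Mivas gersil.
No other proto-form is consistent with every reflex, so the reconstruction is *garkil.

*garkil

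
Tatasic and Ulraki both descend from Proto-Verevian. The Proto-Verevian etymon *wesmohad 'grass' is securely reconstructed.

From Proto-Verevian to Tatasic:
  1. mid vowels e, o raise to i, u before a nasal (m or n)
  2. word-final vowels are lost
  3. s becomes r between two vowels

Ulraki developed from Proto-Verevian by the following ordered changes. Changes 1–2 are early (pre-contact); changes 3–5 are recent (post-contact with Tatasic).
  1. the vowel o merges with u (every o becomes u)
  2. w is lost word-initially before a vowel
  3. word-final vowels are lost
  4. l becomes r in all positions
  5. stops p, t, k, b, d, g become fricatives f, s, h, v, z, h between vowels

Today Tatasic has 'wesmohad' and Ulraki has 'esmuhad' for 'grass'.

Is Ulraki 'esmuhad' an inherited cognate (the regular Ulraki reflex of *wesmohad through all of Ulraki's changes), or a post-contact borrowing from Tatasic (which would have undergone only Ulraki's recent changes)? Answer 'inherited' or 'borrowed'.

inherited

If inherited, *wesmohad would pass through all of Ulraki's changes:
Ulraki: *wesmohad > wesmuhad > esmuhad  (by vowel merger, glide loss)
If borrowed from Tatasic 'wesmohad' after the early changes, it would undergo only the recent ones:
  rule 3 (apocope): no change (wesmohad)
  rule 4 (unconditioned shift): no change (wesmohad)
  rule 5 (intervocalic lenition): no change (wesmohad)
  ⇒ as a loan: wesmohad
Ulraki 'esmuhad' matches the inherited outcome exactly, so it is an inherited cognate, not a loan.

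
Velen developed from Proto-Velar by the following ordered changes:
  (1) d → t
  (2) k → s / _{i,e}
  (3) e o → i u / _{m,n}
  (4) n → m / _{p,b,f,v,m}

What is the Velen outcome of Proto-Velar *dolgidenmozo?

Velen: *dolgidenmozo
  dolgidenmozo → tolgitenmozo   [unconditioned shift]
  tolgitenmozo (rule 2 does not apply)
  tolgitenmozo → tolgitinmozo   [pre-nasal raising]
  tolgitinmozo → tolgitimmozo   [nasal place assimilation]
  giving Velen tolgitimmozo.

tolgitimmozo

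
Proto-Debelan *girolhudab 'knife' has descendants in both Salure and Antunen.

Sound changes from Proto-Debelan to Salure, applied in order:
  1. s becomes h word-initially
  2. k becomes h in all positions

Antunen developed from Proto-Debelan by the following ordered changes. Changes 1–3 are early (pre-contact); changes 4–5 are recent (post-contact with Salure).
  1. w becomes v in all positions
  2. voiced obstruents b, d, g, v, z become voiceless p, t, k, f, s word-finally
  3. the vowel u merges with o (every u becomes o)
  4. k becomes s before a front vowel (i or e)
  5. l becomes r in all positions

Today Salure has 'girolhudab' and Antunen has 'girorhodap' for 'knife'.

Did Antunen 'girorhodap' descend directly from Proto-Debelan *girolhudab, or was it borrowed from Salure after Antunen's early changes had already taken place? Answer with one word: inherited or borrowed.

inherited

If inherited, *girolhudab would pass through all of Antunen's changes:
Antunen: start from *girolhudab.
  rule 1: no change — girolhudab
  rule 2 (final devoicing): girolhudab → girolhudap
  rule 3 (vowel merger): girolhudap → girolhodap
  rule 4: no change — girolhodap
  rule 5 (unconditioned shift): girolhodap → girorhodap
  ⇒ Antunen girorhodap
If borrowed from Salure 'girolhudab' after the early changes, it would undergo only the recent ones:
  rule 4 (palatalisation): no change (girolhudab)
  rule 5 (unconditioned shift): girolhudab → girorhudab
  ⇒ as a loan: girorhudab
Antunen 'girorhodap' matches the inherited outcome exactly, so it is an inherited cognate, not a loan.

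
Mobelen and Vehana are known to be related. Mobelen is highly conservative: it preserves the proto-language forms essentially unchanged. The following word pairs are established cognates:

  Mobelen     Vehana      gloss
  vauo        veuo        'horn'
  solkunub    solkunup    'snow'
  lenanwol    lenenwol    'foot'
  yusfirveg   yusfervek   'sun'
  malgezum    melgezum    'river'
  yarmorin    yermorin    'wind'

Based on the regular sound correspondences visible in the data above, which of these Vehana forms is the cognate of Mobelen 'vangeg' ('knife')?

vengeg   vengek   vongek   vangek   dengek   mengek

lenanwol ~ lenenwol — Mobelen a corresponds to Vehana e after a consonant, before a nasal.
yusfirveg ~ yusfervek — Mobelen g corresponds to Vehana k word-finally.
Applying these to Mobelen 'vangeg':
  vangeg → vengeg   (a→e after a consonant, before a nasal)
  vengeg → vengek   (g→k word-finally)
So the Vehana cognate is 'vengek'.

vengek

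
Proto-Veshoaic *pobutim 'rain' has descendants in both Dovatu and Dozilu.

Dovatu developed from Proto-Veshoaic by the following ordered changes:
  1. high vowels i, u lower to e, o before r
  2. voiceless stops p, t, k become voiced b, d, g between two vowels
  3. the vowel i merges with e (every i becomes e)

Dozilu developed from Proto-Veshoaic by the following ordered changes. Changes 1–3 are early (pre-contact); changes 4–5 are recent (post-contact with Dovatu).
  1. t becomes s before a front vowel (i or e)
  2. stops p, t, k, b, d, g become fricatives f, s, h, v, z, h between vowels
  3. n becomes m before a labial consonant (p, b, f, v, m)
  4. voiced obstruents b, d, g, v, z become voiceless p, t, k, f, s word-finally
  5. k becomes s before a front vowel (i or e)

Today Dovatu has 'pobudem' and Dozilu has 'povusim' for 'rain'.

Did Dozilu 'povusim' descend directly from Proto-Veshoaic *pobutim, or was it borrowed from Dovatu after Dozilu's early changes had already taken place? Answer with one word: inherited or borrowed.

inherited

If inherited, *pobutim would pass through all of Dozilu's changes:
Dozilu: *pobutim > pobusim > povusim  (by palatalisation, intervocalic lenition)
If borrowed from Dovatu 'pobudem' after the early changes, it would undergo only the recent ones:
  rule 4 (final devoicing): no change (pobudem)
  rule 5 (palatalisation): no change (pobudem)
  ⇒ as a loan: pobudem
Dozilu 'povusim' matches the inherited outcome exactly, so it is an inherited cognate, not a loan.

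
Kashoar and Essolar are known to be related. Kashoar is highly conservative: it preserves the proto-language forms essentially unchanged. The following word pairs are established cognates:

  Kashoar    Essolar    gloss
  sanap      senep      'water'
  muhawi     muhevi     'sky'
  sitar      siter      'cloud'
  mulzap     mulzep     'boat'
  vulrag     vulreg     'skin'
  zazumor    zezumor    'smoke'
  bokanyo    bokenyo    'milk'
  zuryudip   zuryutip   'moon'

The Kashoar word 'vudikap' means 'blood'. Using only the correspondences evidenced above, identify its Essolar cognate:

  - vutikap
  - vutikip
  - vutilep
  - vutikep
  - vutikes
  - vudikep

zuryudip ~ zuryutip — Kashoar d corresponds to Essolar t between vowels (before a front vowel).
sanap ~ senep, mulzap ~ mulzep — Kashoar a corresponds to Essolar e after a consonant, before a labial obstruent.
Applying these to Kashoar 'vudikap':
  vudikap → vutikap   (d→t between vowels (before a front vowel))
  vutikap → vutikep   (a→e after a consonant, before a labial obstruent)
So the Essolar cognate is 'vutikep'.

vutikep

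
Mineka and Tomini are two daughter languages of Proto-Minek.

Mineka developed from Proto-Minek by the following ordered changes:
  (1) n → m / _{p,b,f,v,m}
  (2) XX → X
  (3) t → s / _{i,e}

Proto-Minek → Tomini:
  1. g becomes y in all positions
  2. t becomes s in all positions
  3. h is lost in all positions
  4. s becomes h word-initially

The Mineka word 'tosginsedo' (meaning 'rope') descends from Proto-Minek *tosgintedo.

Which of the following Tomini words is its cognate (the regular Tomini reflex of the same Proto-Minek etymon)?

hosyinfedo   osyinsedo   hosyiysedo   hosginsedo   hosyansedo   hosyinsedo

hosyinsedo

Tomini: start from *tosgintedo.
  rule 1 (unconditioned shift): tosgintedo → tosyintedo
  rule 2 (unconditioned shift): tosyintedo → sosyinsedo
  rule 3: no change — sosyinsedo
  rule 4 (debuccalisation): sosyinsedo → hosyinsedo
  ⇒ Tomini hosyinsedo
Among the options, 'hosyinsedo' alone shows every Tomini change applied in order.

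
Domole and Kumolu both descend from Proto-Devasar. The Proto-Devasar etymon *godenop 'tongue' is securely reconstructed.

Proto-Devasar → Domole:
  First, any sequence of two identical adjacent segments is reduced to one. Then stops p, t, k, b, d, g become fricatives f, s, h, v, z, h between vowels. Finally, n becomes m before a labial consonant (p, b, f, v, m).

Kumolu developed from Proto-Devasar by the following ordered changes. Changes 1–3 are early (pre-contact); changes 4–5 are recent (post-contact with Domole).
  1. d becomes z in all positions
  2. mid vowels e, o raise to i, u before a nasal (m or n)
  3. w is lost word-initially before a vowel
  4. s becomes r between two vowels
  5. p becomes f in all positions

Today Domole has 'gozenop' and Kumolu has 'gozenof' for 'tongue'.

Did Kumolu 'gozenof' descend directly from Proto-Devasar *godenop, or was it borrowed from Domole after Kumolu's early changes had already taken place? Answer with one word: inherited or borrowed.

borrowed

If inherited, *godenop would pass through all of Kumolu's changes:
Kumolu: *godenop > gozenop > gozinop > gozinof  (by unconditioned shift, pre-nasal raising, unconditioned shift)
If borrowed from Domole 'gozenop' after the early changes, it would undergo only the recent ones:
  rule 4 (rhotacism): no change (gozenop)
  rule 5 (unconditioned shift): gozenop → gozenof
  ⇒ as a loan: gozenof
Kumolu 'gozenof' matches the loan outcome 'gozenof', not the inherited 'gozinof' — it skipped the early Kumolu changes, so it was borrowed from Domole.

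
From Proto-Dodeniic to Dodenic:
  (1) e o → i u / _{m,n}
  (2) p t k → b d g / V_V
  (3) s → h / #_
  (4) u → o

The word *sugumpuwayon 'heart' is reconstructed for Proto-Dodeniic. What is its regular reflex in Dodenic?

hogompowayon

Dodenic: *sugumpuwayon
  sugumpuwayon → sugumpuwayun   [pre-nasal raising]
  sugumpuwayun (rule 2 does not apply)
  sugumpuwayun → hugumpuwayun   [debuccalisation]
  hugumpuwayun → hogompowayon   [vowel merger]
  giving Dodenic hogompowayon.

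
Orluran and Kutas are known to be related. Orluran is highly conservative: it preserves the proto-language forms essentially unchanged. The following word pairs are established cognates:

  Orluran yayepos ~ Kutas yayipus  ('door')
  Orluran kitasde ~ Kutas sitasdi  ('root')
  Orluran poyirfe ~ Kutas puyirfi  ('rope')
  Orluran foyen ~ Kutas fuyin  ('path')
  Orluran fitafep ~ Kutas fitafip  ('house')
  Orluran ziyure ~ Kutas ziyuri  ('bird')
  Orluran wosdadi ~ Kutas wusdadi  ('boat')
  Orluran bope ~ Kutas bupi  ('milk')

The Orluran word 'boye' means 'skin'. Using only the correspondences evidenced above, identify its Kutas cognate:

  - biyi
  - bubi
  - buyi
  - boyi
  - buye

yayepos ~ yayipus, poyirfe ~ puyirfi — Orluran o corresponds to Kutas u after a consonant, before a consonant other than r, m, n, p, b, f, v.
kitasde ~ sitasdi, poyirfe ~ puyirfi — Orluran e corresponds to Kutas i word-finally.
Applying these to Orluran 'boye':
  boye → buye   (o→u after a consonant, before a consonant other than r, m, n, p, b, f, v)
  buye → buyi   (e→i word-finally)
So the Kutas cognate is 'buyi'.

buyi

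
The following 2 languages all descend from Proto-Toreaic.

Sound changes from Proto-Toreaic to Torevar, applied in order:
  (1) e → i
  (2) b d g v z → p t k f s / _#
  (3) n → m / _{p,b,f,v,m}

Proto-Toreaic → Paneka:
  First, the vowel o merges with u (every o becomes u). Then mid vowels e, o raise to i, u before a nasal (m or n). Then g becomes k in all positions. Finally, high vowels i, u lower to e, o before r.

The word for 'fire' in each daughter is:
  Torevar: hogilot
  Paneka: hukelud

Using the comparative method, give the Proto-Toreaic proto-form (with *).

*hogelod

Position 3: Torevar has g, Paneka has k. Torevar preserves g here (none of its changes turn any other segment into g), so the proto-segment is *g.
Position 2: Torevar has o, Paneka has u. Torevar preserves o here (none of its changes turn any other segment into o), so the proto-segment is *o.
Continuing position by position gives *hogelod; check it forward:
Torevar: *hogelod
  hogelod → hogilod   [vowel merger]
  hogilod → hogilot   [final devoicing]
  hogilot (rule 3 does not apply)
  giving Torevar hogilot.
Paneka: *hogelod > hugelud > hukelud  (by vowel merger, unconditioned shift)
No other proto-form is consistent with every reflex, so the reconstruction is *hogelod.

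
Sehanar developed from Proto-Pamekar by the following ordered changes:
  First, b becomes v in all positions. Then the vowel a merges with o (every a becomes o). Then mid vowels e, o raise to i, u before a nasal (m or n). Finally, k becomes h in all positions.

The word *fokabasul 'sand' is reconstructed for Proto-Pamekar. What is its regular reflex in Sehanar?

fohovosul

Sehanar: start from *fokabasul.
  rule 1 (unconditioned shift): fokabasul → fokavasul
  rule 2 (vowel merger): fokavasul → fokovosul
  rule 3: no change — fokovosul
  rule 4 (unconditioned shift): fokovosul → fohovosul
  ⇒ Sehanar fohovosul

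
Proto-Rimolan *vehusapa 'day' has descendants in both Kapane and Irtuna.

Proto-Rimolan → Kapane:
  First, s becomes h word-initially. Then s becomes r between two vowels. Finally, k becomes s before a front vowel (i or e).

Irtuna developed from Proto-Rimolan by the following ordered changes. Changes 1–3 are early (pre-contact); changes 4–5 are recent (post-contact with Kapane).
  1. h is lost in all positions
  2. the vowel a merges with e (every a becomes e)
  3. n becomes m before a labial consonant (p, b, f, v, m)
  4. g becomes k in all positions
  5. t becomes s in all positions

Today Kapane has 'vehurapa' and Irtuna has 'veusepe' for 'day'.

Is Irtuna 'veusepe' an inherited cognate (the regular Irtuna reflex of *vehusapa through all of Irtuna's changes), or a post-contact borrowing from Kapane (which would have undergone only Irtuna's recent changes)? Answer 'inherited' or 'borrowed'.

If inherited, *vehusapa would pass through all of Irtuna's changes:
Irtuna: *vehusapa
  vehusapa → veusapa   [h-loss]
  veusapa → veusepe   [vowel merger]
  veusepe (rule 3 does not apply)
  veusepe (rule 4 does not apply)
  veusepe (rule 5 does not apply)
  giving Irtuna veusepe.
If borrowed from Kapane 'vehurapa' after the early changes, it would undergo only the recent ones:
  rule 4 (unconditioned shift): no change (vehurapa)
  rule 5 (unconditioned shift): no change (vehurapa)
  ⇒ as a loan: vehurapa
Irtuna 'veusepe' matches the inherited outcome exactly, so it is an inherited cognate, not a loan.

inherited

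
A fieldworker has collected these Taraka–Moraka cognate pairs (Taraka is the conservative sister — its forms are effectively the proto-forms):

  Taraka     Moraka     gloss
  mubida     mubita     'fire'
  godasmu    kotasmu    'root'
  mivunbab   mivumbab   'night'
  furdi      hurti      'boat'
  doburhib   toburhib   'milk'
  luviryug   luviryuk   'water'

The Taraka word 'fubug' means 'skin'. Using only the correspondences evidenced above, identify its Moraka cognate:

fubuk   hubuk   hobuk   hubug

hubuk

furdi ~ hurti — Taraka f corresponds to Moraka h word-initially before a back vowel.
luviryug ~ luviryuk — Taraka g corresponds to Moraka k word-finally.
Applying these to Taraka 'fubug':
  fubug → hubug   (f→h word-initially before a back vowel)
  hubug → hubuk   (g→k word-finally)
So the Moraka cognate is 'hubuk'.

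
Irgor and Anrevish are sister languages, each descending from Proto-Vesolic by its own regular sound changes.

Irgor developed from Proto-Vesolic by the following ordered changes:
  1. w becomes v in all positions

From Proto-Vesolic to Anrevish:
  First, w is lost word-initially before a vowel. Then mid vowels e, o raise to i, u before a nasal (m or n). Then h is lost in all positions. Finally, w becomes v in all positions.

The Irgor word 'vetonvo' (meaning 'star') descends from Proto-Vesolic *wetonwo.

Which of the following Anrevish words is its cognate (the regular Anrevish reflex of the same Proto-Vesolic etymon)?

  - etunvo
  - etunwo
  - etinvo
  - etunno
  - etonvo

Anrevish: *wetonwo
  wetonwo → etonwo   [glide loss]
  etonwo → etunwo   [pre-nasal raising]
  etunwo (rule 3 does not apply)
  etunwo → etunvo   [unconditioned shift]
  giving Anrevish etunvo.
Among the options, 'etunvo' alone shows every Anrevish change applied in order.

etunvo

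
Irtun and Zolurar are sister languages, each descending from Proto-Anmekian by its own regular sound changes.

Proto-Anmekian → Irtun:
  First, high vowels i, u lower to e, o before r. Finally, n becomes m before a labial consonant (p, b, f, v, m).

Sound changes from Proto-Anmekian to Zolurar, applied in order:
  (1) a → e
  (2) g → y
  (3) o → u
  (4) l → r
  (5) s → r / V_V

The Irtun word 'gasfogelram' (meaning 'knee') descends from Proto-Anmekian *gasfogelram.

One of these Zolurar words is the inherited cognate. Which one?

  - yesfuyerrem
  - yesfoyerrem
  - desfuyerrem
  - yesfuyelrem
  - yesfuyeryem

yesfuyerrem

Zolurar: *gasfogelram
  gasfogelram → gesfogelrem   [vowel merger]
  gesfogelrem → yesfoyelrem   [unconditioned shift]
  yesfoyelrem → yesfuyelrem   [vowel merger]
  yesfuyelrem → yesfuyerrem   [unconditioned shift]
  yesfuyerrem (rule 5 does not apply)
  giving Zolurar yesfuyerrem.
Only 'yesfuyerrem' matches the regular Zolurar development of *gasfogelram.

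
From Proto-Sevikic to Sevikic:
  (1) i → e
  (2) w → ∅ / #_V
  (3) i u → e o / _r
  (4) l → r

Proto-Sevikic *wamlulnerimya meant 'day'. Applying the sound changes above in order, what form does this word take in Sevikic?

Sevikic: start from *wamlulnerimya.
  rule 1 (vowel merger): wamlulnerimya → wamlulneremya
  rule 2 (glide loss): wamlulneremya → amlulneremya
  rule 3: no change — amlulneremya
  rule 4 (unconditioned shift): amlulneremya → amrurneremya
  ⇒ Sevikic amrurneremya

amrurneremya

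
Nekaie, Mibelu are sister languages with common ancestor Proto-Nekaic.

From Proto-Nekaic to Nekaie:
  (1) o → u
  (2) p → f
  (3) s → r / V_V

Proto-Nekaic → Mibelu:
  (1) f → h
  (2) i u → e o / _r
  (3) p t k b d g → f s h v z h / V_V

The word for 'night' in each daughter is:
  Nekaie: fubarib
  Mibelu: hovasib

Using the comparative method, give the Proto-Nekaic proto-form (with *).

Position 5: Nekaie has r, Mibelu has s. Taking the neighbouring segments as reconstructed: Nekaie r could go back to *s or *r; Mibelu s could go back to *t or *s — the one source consistent with every daughter is *s.
Position 1: Nekaie has f, Mibelu has h. Taking the neighbouring segments as reconstructed: Nekaie f could go back to *p or *f; Mibelu h could go back to *f or *h — the one source consistent with every daughter is *f.
Position 3: Nekaie has b, Mibelu has v. Nekaie preserves b here (none of its changes turn any other segment into b), so the proto-segment is *b.
This points to *fobasib. Verify forward in each daughter:
Nekaie: start from *fobasib.
  rule 1 (vowel merger): fobasib → fubasib
  rule 2: no change — fubasib
  rule 3 (rhotacism): fubasib → fubarib
  ⇒ Nekaie fubarib
Mibelu: *fobasib > hobasib > hovasib  (by unconditioned shift, intervocalic lenition)
*fobasib is the unique common source.

*fobasib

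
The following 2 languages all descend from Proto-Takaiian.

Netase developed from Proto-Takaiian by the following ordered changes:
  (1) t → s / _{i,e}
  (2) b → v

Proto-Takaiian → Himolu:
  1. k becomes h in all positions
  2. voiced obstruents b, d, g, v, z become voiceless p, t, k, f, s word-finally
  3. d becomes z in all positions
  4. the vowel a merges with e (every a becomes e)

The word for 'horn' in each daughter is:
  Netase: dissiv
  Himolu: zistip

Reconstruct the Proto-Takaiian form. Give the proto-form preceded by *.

Position 4: Netase has s, Himolu has t. Taking the neighbouring segments as reconstructed: Netase s could go back to *t or *s; Himolu t can only go back to *t — the one source consistent with every daughter is *t.
Position 1: Netase has d, Himolu has z. Netase preserves d here (none of its changes turn any other segment into d), so the proto-segment is *d.
Continuing position by position gives *distib; check it forward:
Netase: *distib > dissib > dissiv  (by palatalisation, unconditioned shift)
Himolu: start from *distib.
  rule 1: no change — distib
  rule 2 (final devoicing): distib → distip
  rule 3 (unconditioned shift): distip → zistip
  rule 4: no change — zistip
  ⇒ Himolu zistip
No other proto-form is consistent with every reflex, so the reconstruction is *distib.

*distib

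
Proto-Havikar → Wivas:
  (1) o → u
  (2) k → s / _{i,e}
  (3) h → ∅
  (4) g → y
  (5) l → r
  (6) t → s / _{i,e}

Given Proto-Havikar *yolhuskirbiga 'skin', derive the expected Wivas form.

Wivas: *yolhuskirbiga
  yolhuskirbiga → yulhuskirbiga   [vowel merger]
  yulhuskirbiga → yulhussirbiga   [palatalisation]
  yulhussirbiga → yulussirbiga   [h-loss]
  yulussirbiga → yulussirbiya   [unconditioned shift]
  yulussirbiya → yurussirbiya   [unconditioned shift]
  yurussirbiya (rule 6 does not apply)
  giving Wivas yurussirbiya.

yurussirbiya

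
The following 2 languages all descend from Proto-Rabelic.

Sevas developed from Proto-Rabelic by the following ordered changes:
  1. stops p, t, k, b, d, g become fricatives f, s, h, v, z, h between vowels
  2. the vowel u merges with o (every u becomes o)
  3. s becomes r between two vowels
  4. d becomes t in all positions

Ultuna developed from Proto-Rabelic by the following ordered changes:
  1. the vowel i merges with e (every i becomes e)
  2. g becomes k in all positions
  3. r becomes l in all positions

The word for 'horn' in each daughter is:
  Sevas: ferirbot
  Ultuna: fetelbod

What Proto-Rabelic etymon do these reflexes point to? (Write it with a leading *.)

Position 3: Sevas has r, Ultuna has t. Ultuna preserves t here (none of its changes turn any other segment into t), so the proto-segment is *t.
Position 5: Sevas has r, Ultuna has l. Taking the neighbouring segments as reconstructed: Sevas r can only go back to *r; Ultuna l could go back to *l or *r — the one source consistent with every daughter is *r.
Position 4: Sevas has i, Ultuna has e. Sevas preserves i here (none of its changes turn any other segment into i), so the proto-segment is *i.
This points to *fetirbod. Verify forward in each daughter:
Sevas: start from *fetirbod.
  rule 1 (intervocalic lenition): fetirbod → fesirbod
  rule 2: no change — fesirbod
  rule 3 (rhotacism): fesirbod → ferirbod
  rule 4 (unconditioned shift): ferirbod → ferirbot
  ⇒ Sevas ferirbot
Ultuna: *fetirbod > feterbod > fetelbod  (by vowel merger, unconditioned shift)
Only *fetirbod yields all of Sevas ferirbot, Ultuna fetelbod.

*fetirbod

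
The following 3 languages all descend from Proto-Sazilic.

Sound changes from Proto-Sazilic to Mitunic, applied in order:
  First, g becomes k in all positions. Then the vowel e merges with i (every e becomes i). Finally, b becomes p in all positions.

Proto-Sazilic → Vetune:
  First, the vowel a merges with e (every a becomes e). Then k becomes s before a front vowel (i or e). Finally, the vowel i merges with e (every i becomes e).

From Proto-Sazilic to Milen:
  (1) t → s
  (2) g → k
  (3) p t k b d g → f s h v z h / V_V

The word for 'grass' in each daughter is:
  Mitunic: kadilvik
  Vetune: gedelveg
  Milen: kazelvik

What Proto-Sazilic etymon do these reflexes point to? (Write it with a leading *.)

*gadelvig

Position 8: Mitunic has k, Vetune has g, Milen has k. Vetune preserves g here (none of its changes turn any other segment into g), so the proto-segment is *g.
Position 3: Mitunic has d, Vetune has d, Milen has z. Mitunic preserves d here (none of its changes turn any other segment into d), so the proto-segment is *d.
Position 1: Mitunic has k, Vetune has g, Milen has k. Vetune preserves g here (none of its changes turn any other segment into g), so the proto-segment is *g.
This points to *gadelvig. Verify forward in each daughter:
Mitunic: start from *gadelvig.
  rule 1 (unconditioned shift): gadelvig → kadelvik
  rule 2 (vowel merger): kadelvik → kadilvik
  rule 3: no change — kadilvik
  ⇒ Mitunic kadilvik
Vetune: *gadelvig
  gadelvig → gedelvig   [vowel merger]
  gedelvig (rule 2 does not apply)
  gedelvig → gedelveg   [vowel merger]
  giving Vetune gedelveg.
Milen: *gadelvig > kadelvik > kazelvik  (by unconditioned shift, intervocalic lenition)
No other proto-form is consistent with every reflex, so the reconstruction is *gadelvig.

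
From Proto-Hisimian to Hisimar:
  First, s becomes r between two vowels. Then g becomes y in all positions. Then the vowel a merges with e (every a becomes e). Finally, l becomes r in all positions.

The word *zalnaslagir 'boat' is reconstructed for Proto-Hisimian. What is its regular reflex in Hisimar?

zernesreyir

Hisimar: *zalnaslagir
  zalnaslagir (rule 1 does not apply)
  zalnaslagir → zalnaslayir   [unconditioned shift]
  zalnaslayir → zelnesleyir   [vowel merger]
  zelnesleyir → zernesreyir   [unconditioned shift]
  giving Hisimar zernesreyir.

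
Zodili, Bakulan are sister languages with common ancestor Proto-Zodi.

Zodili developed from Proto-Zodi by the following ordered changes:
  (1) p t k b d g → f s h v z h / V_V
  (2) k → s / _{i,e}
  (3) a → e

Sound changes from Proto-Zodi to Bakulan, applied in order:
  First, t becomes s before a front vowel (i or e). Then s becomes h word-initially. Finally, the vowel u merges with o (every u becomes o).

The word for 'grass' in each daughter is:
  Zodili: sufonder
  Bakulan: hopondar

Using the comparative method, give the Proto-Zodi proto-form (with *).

*supondar

Position 2: Zodili has u, Bakulan has o. Zodili preserves u here (none of its changes turn any other segment into u), so the proto-segment is *u.
Position 1: Zodili has s, Bakulan has h. Taking the neighbouring segments as reconstructed: Zodili s can only go back to *s; Bakulan h could go back to *s or *h — the one source consistent with every daughter is *s.
This points to *supondar. Verify forward in each daughter:
Zodili: start from *supondar.
  rule 1 (intervocalic lenition): supondar → sufondar
  rule 2: no change — sufondar
  rule 3 (vowel merger): sufondar → sufonder
  ⇒ Zodili sufonder
Bakulan: *supondar > hupondar > hopondar  (by debuccalisation, vowel merger)
No other proto-form is consistent with every reflex, so the reconstruction is *supondar.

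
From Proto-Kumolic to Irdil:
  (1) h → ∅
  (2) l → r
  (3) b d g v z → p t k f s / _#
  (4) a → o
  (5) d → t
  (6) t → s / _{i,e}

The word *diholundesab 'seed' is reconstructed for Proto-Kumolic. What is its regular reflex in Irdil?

Irdil: start from *diholundesab.
  rule 1 (h-loss): diholundesab → diolundesab
  rule 2 (unconditioned shift): diolundesab → diorundesab
  rule 3 (final devoicing): diorundesab → diorundesap
  rule 4 (vowel merger): diorundesap → diorundesop
  rule 5 (unconditioned shift): diorundesop → tioruntesop
  rule 6 (palatalisation): tioruntesop → siorunsesop
  ⇒ Irdil siorunsesop

siorunsesop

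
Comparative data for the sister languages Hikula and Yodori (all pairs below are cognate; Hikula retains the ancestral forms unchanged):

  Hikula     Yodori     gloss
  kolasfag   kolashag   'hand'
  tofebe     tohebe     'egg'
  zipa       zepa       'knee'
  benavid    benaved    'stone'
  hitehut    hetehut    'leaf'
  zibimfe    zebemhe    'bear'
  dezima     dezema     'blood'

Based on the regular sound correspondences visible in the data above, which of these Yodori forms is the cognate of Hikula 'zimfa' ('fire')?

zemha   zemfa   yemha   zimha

zemha

zibimfe ~ zebemhe, dezima ~ dezema — Hikula i corresponds to Yodori e after a consonant, before a nasal.
kolasfag ~ kolashag — Hikula f corresponds to Yodori h after a consonant, before a back vowel.
Applying these to Hikula 'zimfa':
  zimfa → zemfa   (i→e after a consonant, before a nasal)
  zemfa → zemha   (f→h after a consonant, before a back vowel)
So the Yodori cognate is 'zemha'.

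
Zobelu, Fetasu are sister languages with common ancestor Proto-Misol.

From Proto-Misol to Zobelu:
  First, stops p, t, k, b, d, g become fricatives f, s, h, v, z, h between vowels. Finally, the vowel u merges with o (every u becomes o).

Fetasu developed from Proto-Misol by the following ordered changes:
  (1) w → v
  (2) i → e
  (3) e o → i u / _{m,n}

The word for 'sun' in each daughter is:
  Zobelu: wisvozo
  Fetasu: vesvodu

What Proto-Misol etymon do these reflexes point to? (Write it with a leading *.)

*wisvodu

Position 1: Zobelu has w, Fetasu has v. Zobelu preserves w here (none of its changes turn any other segment into w), so the proto-segment is *w.
Position 7: Zobelu has o, Fetasu has u. Taking the neighbouring segments as reconstructed: Zobelu o could go back to *o or *u; Fetasu u can only go back to *u — the one source consistent with every daughter is *u.
Position 2: Zobelu has i, Fetasu has e. Zobelu preserves i here (none of its changes turn any other segment into i), so the proto-segment is *i.
Verify the candidate proto-form against each daughter:
Zobelu: start from *wisvodu.
  rule 1 (intervocalic lenition): wisvodu → wisvozu
  rule 2 (vowel merger): wisvozu → wisvozo
  ⇒ Zobelu wisvozo
Fetasu: start from *wisvodu.
  rule 1 (unconditioned shift): wisvodu → visvodu
  rule 2 (vowel merger): visvodu → vesvodu
  rule 3: no change — vesvodu
  ⇒ Fetasu vesvodu
*wisvodu is the unique common source.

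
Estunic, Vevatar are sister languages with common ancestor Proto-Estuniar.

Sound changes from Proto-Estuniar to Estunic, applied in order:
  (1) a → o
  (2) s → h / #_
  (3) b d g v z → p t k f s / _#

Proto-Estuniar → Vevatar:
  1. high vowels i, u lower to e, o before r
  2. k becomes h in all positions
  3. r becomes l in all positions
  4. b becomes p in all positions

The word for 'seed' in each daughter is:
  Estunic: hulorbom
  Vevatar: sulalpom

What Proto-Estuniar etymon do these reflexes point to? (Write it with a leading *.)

Position 6: Estunic has b, Vevatar has p. Estunic preserves b here (none of its changes turn any other segment into b), so the proto-segment is *b.
Position 1: Estunic has h, Vevatar has s. Vevatar preserves s here (none of its changes turn any other segment into s), so the proto-segment is *s.
Continuing position by position gives *sularbom; check it forward:
Estunic: *sularbom
  sularbom → sulorbom   [vowel merger]
  sulorbom → hulorbom   [debuccalisation]
  hulorbom (rule 3 does not apply)
  giving Estunic hulorbom.
Vevatar: *sularbom
  sularbom (rule 1 does not apply)
  sularbom (rule 2 does not apply)
  sularbom → sulalbom   [unconditioned shift]
  sulalbom → sulalpom   [unconditioned shift]
  giving Vevatar sulalpom.
No other proto-form is consistent with every reflex, so the reconstruction is *sularbom.

*sularbom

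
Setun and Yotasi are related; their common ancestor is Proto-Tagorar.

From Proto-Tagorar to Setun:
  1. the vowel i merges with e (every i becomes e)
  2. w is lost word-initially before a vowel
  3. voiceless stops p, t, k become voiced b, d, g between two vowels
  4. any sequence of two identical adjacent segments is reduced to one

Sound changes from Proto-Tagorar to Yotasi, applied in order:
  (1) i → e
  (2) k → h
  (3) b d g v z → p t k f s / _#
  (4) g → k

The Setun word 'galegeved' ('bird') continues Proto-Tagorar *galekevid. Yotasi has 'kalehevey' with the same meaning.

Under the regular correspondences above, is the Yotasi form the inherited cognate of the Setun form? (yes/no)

Derive the expected Yotasi reflex of *galekevid:
Yotasi: *galekevid > galekeved > galeheved > galehevet > kalehevet  (by vowel merger, unconditioned shift, final devoicing, unconditioned shift)
The regular Yotasi reflex would be 'kalehevet', but the attested form is 'kalehevey'. The correspondence is irregular, so they are not cognates (the Yotasi form has a different source).

no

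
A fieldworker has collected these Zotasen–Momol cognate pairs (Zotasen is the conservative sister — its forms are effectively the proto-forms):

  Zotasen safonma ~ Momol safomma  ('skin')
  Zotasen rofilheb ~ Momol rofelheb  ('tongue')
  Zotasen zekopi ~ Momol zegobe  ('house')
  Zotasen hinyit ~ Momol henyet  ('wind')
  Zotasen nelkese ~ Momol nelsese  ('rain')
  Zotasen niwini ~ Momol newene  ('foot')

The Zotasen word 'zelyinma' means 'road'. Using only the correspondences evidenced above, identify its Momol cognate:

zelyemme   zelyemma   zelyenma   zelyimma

hinyit ~ henyet, niwini ~ newene — Zotasen i corresponds to Momol e after a consonant, before a nasal.
safonma ~ safomma — Zotasen n corresponds to Momol m after a vowel, before a nasal.
Applying these to Zotasen 'zelyinma':
  zelyinma → zelyenma   (i→e after a consonant, before a nasal)
  zelyenma → zelyemma   (n→m after a vowel, before a nasal)
So the Momol cognate is 'zelyemma'.

zelyemma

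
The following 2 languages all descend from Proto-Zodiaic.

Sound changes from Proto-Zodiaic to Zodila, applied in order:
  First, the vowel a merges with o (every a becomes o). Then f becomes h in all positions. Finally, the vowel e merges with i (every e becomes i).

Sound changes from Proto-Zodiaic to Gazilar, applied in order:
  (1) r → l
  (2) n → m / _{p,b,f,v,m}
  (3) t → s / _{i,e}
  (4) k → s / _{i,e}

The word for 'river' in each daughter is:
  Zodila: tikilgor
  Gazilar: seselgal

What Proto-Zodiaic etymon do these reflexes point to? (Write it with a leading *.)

Position 1: Zodila has t, Gazilar has s. Zodila preserves t here (none of its changes turn any other segment into t), so the proto-segment is *t.
Position 3: Zodila has k, Gazilar has s. Zodila preserves k here (none of its changes turn any other segment into k), so the proto-segment is *k.
Continuing position by position gives *tekelgar; check it forward:
Zodila: *tekelgar > tekelgor > tikilgor  (by vowel merger, vowel merger)
Gazilar: *tekelgar
  tekelgar → tekelgal   [unconditioned shift]
  tekelgal (rule 2 does not apply)
  tekelgal → sekelgal   [palatalisation]
  sekelgal → seselgal   [palatalisation]
  giving Gazilar seselgal.
Only *tekelgar yields all of Zodila tikilgor, Gazilar seselgal.

*tekelgar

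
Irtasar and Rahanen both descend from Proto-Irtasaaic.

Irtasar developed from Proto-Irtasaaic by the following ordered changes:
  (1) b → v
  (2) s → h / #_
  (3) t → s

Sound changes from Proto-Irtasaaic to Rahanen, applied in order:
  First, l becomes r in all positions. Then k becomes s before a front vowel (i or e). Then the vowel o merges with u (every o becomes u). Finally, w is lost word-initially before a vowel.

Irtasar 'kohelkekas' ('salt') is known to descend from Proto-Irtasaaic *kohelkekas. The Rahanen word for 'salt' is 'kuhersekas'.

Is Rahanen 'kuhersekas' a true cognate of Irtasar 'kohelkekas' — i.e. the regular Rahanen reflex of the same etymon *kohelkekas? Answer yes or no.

Derive the expected Rahanen reflex of *kohelkekas:
Rahanen: start from *kohelkekas.
  rule 1 (unconditioned shift): kohelkekas → koherkekas
  rule 2 (palatalisation): koherkekas → kohersekas
  rule 3 (vowel merger): kohersekas → kuhersekas
  rule 4: no change — kuhersekas
  ⇒ Rahanen kuhersekas
Rahanen 'kuhersekas' matches the regular reflex exactly, so the pair is cognate.

yes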